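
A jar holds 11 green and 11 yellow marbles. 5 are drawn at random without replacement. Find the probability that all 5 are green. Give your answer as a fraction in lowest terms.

There are C(22,5) = 26334 possible selections.
Selections with all green: C(11,5) = 462.
Probability = 462/26334 = 1/57.

1/57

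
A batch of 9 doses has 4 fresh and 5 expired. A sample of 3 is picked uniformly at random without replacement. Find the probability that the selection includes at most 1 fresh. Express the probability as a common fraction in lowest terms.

25/42

Total selections: C(9,3) = 84.
Favorable selections (at most 1 fresh): C(4,0)·C(5,3) + C(4,1)·C(5,2) = 10 + 40 = 50.
Probability = 50/84 = 25/42.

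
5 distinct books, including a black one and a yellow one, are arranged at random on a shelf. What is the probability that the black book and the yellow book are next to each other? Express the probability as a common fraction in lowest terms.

2/5

There are 5! = 120 arrangements.
Treat the black book and the yellow book as a block: 4! arrangements of the blocks × 2 orders within the block = 2·24 = 48.
Probability = 48/120 = 2/5.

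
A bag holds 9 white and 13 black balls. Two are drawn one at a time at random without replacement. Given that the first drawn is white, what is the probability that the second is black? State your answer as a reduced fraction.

13/21

After removing one white, 21 remain: 8 white and 13 black.
So the probability the next is black is 13/21.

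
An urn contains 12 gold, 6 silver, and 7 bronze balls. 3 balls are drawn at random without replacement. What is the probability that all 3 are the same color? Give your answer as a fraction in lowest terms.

There are C(25,3) = 2300 ways to draw 3 balls.
All same color: C(12,3) + C(6,3) + C(7,3) = 220 + 20 + 35 = 275.
Probability = 275/2300 = 11/92.

11/92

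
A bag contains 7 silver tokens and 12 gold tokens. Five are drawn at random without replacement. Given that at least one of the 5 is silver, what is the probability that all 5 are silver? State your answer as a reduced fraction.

Work in counts. Selections with at least one silver: C(19,5) − C(12,5) = 11628 − 792 = 10836.
Of those, selections where all 5 are silver: C(7,5) = 21.
Conditional probability = 21/10836 = 1/516.

1/516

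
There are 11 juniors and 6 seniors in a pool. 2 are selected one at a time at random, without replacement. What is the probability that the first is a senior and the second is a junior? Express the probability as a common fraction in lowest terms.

Multiply the conditional probabilities at each draw: 6/17 · 11/16 = 66/272 = 33/136.

33/136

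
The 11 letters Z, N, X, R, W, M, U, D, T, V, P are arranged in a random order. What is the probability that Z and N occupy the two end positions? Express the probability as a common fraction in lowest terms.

There are 11! = 39916800 arrangements.
Place Z and N at the ends in 2 ways, arrange the remaining 9 in 9! = 362880 ways: 2·362880 = 725760.
Probability = 725760/39916800 = 1/55.

1/55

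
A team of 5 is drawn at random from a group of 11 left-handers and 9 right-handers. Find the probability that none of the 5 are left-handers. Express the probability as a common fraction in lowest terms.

21/2584

There are C(20,5) = 15504 possible selections.
Selections with no left-handers (all right-handers): C(9,5) = 126.
Probability = 126/15504 = 21/2584.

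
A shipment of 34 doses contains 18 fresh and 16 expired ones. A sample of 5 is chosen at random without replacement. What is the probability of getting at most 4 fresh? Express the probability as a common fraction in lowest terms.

661/682

Total selections: C(34,5) = 278256.
The complement is exactly 5 fresh: C(18,5)·C(16,0) = 8568.
Probability = 1 − 8568/278256 = 269688/278256 = 661/682.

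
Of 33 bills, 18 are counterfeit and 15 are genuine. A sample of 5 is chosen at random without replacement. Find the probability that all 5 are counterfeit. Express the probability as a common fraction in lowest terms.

There are C(33,5) = 237336 possible selections.
Selections with all counterfeit: C(18,5) = 8568.
Probability = 8568/237336 = 357/9889.

357/9889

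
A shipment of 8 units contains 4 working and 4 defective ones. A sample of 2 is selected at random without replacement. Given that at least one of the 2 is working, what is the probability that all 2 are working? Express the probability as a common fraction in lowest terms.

Work in counts. Selections with at least one working: C(8,2) − C(4,2) = 28 − 6 = 22.
Of those, selections where all 2 are working: C(4,2) = 6.
Conditional probability = 6/22 = 3/11.

3/11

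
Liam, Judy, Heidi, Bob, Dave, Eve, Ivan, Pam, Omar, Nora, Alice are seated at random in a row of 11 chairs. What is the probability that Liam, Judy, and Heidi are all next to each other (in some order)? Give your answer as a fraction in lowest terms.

3/55

There are 11! = 39916800 arrangements.
Treat the three as one block: 9! placements × 3! orders within the block = 362880·6 = 2177280.
Probability = 2177280/39916800 = 3/55.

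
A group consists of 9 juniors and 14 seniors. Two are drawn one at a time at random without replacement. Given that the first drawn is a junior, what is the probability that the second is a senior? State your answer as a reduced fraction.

7/11

After removing one junior, 22 remain: 8 juniors and 14 seniors.
So the probability the next is a senior is 14/22 = 7/11.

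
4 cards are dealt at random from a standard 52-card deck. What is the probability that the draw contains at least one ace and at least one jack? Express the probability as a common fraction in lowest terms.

There are C(52,4) = 270725 possible draws.
By inclusion-exclusion on the complements, draws missing all aces or all jacks: C(48,4) + C(48,4) − C(44,4) = 194580 + 194580 − 135751 = 253409.
So draws with at least one of each: 270725 − 253409 = 17316, probability 17316/270725 = 1332/20825.

1332/20825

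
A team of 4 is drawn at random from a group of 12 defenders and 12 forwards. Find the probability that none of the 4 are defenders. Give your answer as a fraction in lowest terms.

There are C(24,4) = 10626 possible selections.
Selections with no defenders (all forwards): C(12,4) = 495.
Probability = 495/10626 = 15/322.

15/322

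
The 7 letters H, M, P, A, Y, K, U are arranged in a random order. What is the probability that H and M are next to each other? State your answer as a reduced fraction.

There are 7! = 5040 arrangements.
Treat H and M as a block: 6! arrangements of the blocks × 2 orders within the block = 2·720 = 1440.
Probability = 1440/5040 = 2/7.

2/7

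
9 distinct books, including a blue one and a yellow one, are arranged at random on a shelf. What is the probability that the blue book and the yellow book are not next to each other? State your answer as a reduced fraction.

There are 9! = 362880 arrangements.
Arrangements with the blue book and the yellow book adjacent: 2·8! = 80640.
So not adjacent: 362880 − 80640 = 282240, probability 282240/362880 = 7/9.

7/9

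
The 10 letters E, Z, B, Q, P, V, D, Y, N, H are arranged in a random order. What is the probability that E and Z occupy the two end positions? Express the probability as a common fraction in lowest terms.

1/45

There are 10! = 3628800 arrangements.
Place E and Z at the ends in 2 ways, arrange the remaining 8 in 8! = 40320 ways: 2·40320 = 80640.
Probability = 80640/3628800 = 1/45.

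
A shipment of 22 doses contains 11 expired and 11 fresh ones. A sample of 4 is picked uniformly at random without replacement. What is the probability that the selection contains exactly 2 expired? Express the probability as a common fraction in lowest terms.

Total number of selections: C(22,4) = 7315.
Selections with exactly 2 expired: choose 2 of the 11 expired and 2 of the 11 fresh, C(11,2)·C(11,2) = 55·55 = 3025.
Probability = 3025/7315 = 55/133.

55/133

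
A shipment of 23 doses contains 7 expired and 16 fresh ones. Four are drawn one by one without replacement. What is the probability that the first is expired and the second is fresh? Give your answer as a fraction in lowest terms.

56/253

Multiply the conditional probabilities at each draw: 7/23 · 16/22 = 112/506 = 56/253.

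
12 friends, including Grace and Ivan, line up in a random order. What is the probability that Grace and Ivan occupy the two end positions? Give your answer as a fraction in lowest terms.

There are 12! = 479001600 arrangements.
Place Grace and Ivan at the ends in 2 ways, arrange the remaining 10 in 10! = 3628800 ways: 2·3628800 = 7257600.
Probability = 7257600/479001600 = 1/66.

1/66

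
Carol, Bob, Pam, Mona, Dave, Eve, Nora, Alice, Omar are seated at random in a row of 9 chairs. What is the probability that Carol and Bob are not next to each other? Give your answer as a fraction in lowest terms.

There are 9! = 362880 arrangements.
Arrangements with Carol and Bob adjacent: 2·8! = 80640.
So not adjacent: 362880 − 80640 = 282240, probability 282240/362880 = 7/9.

7/9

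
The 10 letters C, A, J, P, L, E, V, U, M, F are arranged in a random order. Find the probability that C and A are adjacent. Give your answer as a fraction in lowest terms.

1/5

There are 10! = 3628800 arrangements.
Treat C and A as a block: 9! arrangements of the blocks × 2 orders within the block = 2·362880 = 725760.
Probability = 725760/3628800 = 1/5.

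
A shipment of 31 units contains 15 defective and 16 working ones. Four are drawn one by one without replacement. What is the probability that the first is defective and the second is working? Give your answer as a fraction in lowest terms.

8/31

Multiply the conditional probabilities at each draw: 15/31 · 16/30 = 240/930 = 8/31.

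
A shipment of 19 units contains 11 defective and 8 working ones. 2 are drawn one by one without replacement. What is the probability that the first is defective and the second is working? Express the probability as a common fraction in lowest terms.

Multiply the conditional probabilities at each draw: 11/19 · 8/18 = 88/342 = 44/171.

44/171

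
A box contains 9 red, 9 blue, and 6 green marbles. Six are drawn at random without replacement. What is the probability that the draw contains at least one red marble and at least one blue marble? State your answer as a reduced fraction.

124587/134596

There are C(24,6) = 134596 possible draws.
By inclusion-exclusion on the complements, draws missing all red or all blue: C(15,6) + C(15,6) − C(6,6) = 5005 + 5005 − 1 = 10009.
So draws with at least one of each: 134596 − 10009 = 124587, probability 124587/134596.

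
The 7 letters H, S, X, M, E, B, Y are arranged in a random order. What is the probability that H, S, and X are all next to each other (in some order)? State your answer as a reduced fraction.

There are 7! = 5040 arrangements.
Treat the three as one block: 5! placements × 3! orders within the block = 120·6 = 720.
Probability = 720/5040 = 1/7.

1/7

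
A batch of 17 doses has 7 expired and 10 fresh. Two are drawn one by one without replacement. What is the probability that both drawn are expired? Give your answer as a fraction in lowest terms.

Multiply the conditional probabilities at each draw: 7/17 · 6/16 = 42/272 = 21/136.

21/136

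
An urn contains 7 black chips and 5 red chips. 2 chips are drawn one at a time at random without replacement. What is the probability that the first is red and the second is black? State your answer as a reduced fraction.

35/132

Multiply the conditional probabilities at each draw: 5/12 · 7/11 = 35/132.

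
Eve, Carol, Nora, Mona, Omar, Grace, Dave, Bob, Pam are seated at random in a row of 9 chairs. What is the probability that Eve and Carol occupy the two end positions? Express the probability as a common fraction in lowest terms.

1/36

There are 9! = 362880 arrangements.
Place Eve and Carol at the ends in 2 ways, arrange the remaining 7 in 7! = 5040 ways: 2·5040 = 10080.
Probability = 10080/362880 = 1/36.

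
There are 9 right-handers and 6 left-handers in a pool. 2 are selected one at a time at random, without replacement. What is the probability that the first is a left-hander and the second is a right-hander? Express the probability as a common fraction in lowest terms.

Multiply the conditional probabilities at each draw: 6/15 · 9/14 = 54/210 = 9/35.

9/35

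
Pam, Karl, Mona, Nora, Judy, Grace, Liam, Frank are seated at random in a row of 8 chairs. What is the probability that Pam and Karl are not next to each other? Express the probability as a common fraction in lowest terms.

There are 8! = 40320 arrangements.
Arrangements with Pam and Karl adjacent: 2·7! = 10080.
So not adjacent: 40320 − 10080 = 30240, probability 30240/40320 = 3/4.

3/4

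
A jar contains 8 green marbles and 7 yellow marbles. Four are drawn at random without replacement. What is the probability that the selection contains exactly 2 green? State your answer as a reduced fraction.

There are C(15,4) = 1365 ways to choose 4 from 15.
Selections with exactly 2 green: choose 2 of the 8 green and 2 of the 7 yellow, C(8,2)·C(7,2) = 28·21 = 588.
Probability = 588/1365 = 28/65.

28/65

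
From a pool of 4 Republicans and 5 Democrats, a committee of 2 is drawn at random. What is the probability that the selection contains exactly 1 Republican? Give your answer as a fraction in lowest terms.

5/9

The sample space is all 2-subsets of the 9: C(9,2) = 36.
Selections with exactly 1 Republican: choose 1 of the 4 Republicans and 1 of the 5 Democrats, C(4,1)·C(5,1) = 4·5 = 20.
Probability = 20/36 = 5/9.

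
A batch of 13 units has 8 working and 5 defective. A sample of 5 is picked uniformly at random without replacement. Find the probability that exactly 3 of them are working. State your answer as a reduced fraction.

560/1287

There are C(13,5) = 1287 ways to choose 5 from 13.
Selections with exactly 3 working: choose 3 of the 8 working and 2 of the 5 defective, C(8,3)·C(5,2) = 56·10 = 560.
Probability = 560/1287.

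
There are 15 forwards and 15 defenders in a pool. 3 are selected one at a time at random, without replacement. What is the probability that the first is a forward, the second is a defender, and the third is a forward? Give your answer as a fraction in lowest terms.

15/116

Multiply the conditional probabilities at each draw: 15/30 · 15/29 · 14/28 = 3150/24360 = 15/116.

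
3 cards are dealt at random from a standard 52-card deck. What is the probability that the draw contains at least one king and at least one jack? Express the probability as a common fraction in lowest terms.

188/5525

There are C(52,3) = 22100 possible draws.
By inclusion-exclusion on the complements, draws missing all kings or all jacks: C(48,3) + C(48,3) − C(44,3) = 17296 + 17296 − 13244 = 21348.
So draws with at least one of each: 22100 − 21348 = 752, probability 752/22100 = 188/5525.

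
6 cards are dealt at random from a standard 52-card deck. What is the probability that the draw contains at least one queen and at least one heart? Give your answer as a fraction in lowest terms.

There are C(52,6) = 20358520 possible draws.
By inclusion-exclusion on the complements, draws missing all queens or all hearts: C(48,6) + C(39,6) − C(36,6) = 12271512 + 3262623 − 1947792 = 13586343.
So draws with at least one of each: 20358520 − 13586343 = 6772177, probability 6772177/20358520.

6772177/20358520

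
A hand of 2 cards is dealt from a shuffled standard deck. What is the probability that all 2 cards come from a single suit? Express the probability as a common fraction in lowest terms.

4/17

There are C(52,2) = 1326 possible 2-card hands.
Hands of one suit: 4 suits × C(13,2) = 4·78 = 312.
Probability = 312/1326 = 4/17.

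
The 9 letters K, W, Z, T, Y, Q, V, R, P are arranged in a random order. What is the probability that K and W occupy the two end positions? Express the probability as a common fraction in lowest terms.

There are 9! = 362880 arrangements.
Place K and W at the ends in 2 ways, arrange the remaining 7 in 7! = 5040 ways: 2·5040 = 10080.
Probability = 10080/362880 = 1/36.

1/36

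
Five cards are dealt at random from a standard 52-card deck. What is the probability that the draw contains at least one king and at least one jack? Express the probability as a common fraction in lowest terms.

There are C(52,5) = 2598960 possible draws.
By inclusion-exclusion on the complements, draws missing all kings or all jacks: C(48,5) + C(48,5) − C(44,5) = 1712304 + 1712304 − 1086008 = 2338600.
So draws with at least one of each: 2598960 − 2338600 = 260360, probability 260360/2598960 = 6509/64974.

6509/64974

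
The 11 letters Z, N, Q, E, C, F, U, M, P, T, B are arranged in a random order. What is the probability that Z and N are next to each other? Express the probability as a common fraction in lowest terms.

2/11

There are 11! = 39916800 arrangements.
Treat Z and N as a block: 10! arrangements of the blocks × 2 orders within the block = 2·3628800 = 7257600.
Probability = 7257600/39916800 = 2/11.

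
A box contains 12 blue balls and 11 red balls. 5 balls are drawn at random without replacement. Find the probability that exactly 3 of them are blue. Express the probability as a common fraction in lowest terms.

There are C(23,5) = 33649 ways to choose 5 from 23.
Selections with exactly 3 blue: choose 3 of the 12 blue and 2 of the 11 red, C(12,3)·C(11,2) = 220·55 = 12100.
Probability = 12100/33649 = 1100/3059.

1100/3059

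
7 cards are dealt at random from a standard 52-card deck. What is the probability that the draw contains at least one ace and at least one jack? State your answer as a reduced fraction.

There are C(52,7) = 133784560 possible draws.
By inclusion-exclusion on the complements, draws missing all aces or all jacks: C(48,7) + C(48,7) − C(44,7) = 73629072 + 73629072 − 38320568 = 108937576.
So draws with at least one of each: 133784560 − 108937576 = 24846984, probability 24846984/133784560 = 3105873/16723070.

3105873/16723070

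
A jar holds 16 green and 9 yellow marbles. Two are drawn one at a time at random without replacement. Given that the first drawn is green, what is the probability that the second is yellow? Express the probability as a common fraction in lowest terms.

3/8

After removing one green, 24 remain: 15 green and 9 yellow.
So the probability the next is yellow is 9/24 = 3/8.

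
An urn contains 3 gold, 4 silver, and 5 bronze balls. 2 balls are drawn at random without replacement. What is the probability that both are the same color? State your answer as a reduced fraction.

There are C(12,2) = 66 ways to draw 2 balls.
All same color: C(3,2) + C(4,2) + C(5,2) = 3 + 6 + 10 = 19.
Probability = 19/66.

19/66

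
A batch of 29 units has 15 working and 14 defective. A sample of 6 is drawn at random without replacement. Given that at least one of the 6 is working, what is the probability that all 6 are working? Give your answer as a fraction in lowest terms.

55/5187

Work in counts. Selections with at least one working: C(29,6) − C(14,6) = 475020 − 3003 = 472017.
Of those, selections where all 6 are working: C(15,6) = 5005.
Conditional probability = 5005/472017 = 55/5187.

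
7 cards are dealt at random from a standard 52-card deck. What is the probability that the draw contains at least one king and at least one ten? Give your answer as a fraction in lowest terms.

There are C(52,7) = 133784560 possible draws.
By inclusion-exclusion on the complements, draws missing all kings or all tens: C(48,7) + C(48,7) − C(44,7) = 73629072 + 73629072 − 38320568 = 108937576.
So draws with at least one of each: 133784560 − 108937576 = 24846984, probability 24846984/133784560 = 3105873/16723070.

3105873/16723070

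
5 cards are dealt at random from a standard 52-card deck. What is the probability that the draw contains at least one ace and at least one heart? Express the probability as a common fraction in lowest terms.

There are C(52,5) = 2598960 possible draws.
By inclusion-exclusion on the complements, draws missing all aces or all hearts: C(48,5) + C(39,5) − C(36,5) = 1712304 + 575757 − 376992 = 1911069.
So draws with at least one of each: 2598960 − 1911069 = 687891, probability 687891/2598960 = 229297/866320.

229297/866320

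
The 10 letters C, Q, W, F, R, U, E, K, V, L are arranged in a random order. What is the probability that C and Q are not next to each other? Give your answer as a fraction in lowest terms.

There are 10! = 3628800 arrangements.
Arrangements with C and Q adjacent: 2·9! = 725760.
So not adjacent: 3628800 − 725760 = 2903040, probability 2903040/3628800 = 4/5.

4/5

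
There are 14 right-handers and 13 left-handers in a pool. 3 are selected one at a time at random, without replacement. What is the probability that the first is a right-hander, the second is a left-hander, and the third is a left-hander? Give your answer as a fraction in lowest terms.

28/225

Multiply the conditional probabilities at each draw: 14/27 · 13/26 · 12/25 = 2184/17550 = 28/225.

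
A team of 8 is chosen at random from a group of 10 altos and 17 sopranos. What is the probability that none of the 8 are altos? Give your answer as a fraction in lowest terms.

There are C(27,8) = 2220075 possible selections.
Selections with no altos (all sopranos): C(17,8) = 24310.
Probability = 24310/2220075 = 34/3105.

34/3105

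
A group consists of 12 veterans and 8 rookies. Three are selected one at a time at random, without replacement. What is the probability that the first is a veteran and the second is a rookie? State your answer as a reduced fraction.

24/95

Multiply the conditional probabilities at each draw: 12/20 · 8/19 = 96/380 = 24/95.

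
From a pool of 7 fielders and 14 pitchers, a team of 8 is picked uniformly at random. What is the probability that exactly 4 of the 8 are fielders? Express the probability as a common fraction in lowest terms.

There are C(21,8) = 203490 ways to choose 8 from 21.
Selections with exactly 4 fielders: choose 4 of the 7 fielders and 4 of the 14 pitchers, C(7,4)·C(14,4) = 35·1001 = 35035.
Probability = 35035/203490 = 1001/5814.

1001/5814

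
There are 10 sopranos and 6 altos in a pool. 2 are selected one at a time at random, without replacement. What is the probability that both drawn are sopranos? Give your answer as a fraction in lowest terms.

3/8

Multiply the conditional probabilities at each draw: 10/16 · 9/15 = 90/240 = 3/8.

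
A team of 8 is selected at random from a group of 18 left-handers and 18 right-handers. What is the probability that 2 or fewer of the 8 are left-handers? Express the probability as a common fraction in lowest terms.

Total selections: C(36,8) = 30260340.
Favorable selections (2 or fewer left-handers): C(18,0)·C(18,8) + C(18,1)·C(18,7) + C(18,2)·C(18,6) = 43758 + 572832 + 2840292 = 3456882.
Probability = 3456882/30260340 = 1027/8990.

1027/8990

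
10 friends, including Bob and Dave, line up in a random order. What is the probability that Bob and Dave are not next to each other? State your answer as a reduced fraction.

4/5

There are 10! = 3628800 arrangements.
Arrangements with Bob and Dave adjacent: 2·9! = 725760.
So not adjacent: 3628800 − 725760 = 2903040, probability 2903040/3628800 = 4/5.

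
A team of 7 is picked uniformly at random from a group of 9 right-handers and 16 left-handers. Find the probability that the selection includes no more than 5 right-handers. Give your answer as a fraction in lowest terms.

1042/1045

There are C(25,7) = 480700 ways to choose the 7.
Count the complement (more than 5 right-handers): C(9,6)·C(16,1) + C(9,7)·C(16,0) = 1344 + 36 = 1380.
Probability = 1 − 1380/480700 = 479320/480700 = 1042/1045.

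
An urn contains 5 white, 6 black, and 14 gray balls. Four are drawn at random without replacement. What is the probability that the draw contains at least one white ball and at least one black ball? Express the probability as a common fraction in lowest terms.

493/1265

There are C(25,4) = 12650 possible draws.
By inclusion-exclusion on the complements, draws missing all white or all black: C(20,4) + C(19,4) − C(14,4) = 4845 + 3876 − 1001 = 7720.
So draws with at least one of each: 12650 − 7720 = 4930, probability 4930/12650 = 493/1265.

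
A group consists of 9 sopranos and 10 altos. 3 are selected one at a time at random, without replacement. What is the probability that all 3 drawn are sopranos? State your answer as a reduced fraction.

28/323

Multiply the conditional probabilities at each draw: 9/19 · 8/18 · 7/17 = 504/5814 = 28/323.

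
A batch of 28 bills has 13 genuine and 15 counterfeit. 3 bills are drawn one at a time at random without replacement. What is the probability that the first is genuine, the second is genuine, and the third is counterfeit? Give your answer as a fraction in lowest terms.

5/42

Multiply the conditional probabilities at each draw: 13/28 · 12/27 · 15/26 = 2340/19656 = 5/42.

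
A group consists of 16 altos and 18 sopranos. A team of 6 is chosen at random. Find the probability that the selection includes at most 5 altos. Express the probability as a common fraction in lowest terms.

Total selections: C(34,6) = 1344904.
The complement is exactly 6 altos: C(16,6)·C(18,0) = 8008.
Probability = 1 − 8008/1344904 = 1336896/1344904 = 15192/15283.

15192/15283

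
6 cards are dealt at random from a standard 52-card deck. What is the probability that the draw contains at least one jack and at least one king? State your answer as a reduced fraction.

718637/5089630

There are C(52,6) = 20358520 possible draws.
By inclusion-exclusion on the complements, draws missing all jacks or all kings: C(48,6) + C(48,6) − C(44,6) = 12271512 + 12271512 − 7059052 = 17483972.
So draws with at least one of each: 20358520 − 17483972 = 2874548, probability 2874548/20358520 = 718637/5089630.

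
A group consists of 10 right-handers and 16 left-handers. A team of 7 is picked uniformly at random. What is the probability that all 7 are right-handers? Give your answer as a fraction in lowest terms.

3/16445

There are C(26,7) = 657800 possible selections.
Selections with all right-handers: C(10,7) = 120.
Probability = 120/657800 = 3/16445.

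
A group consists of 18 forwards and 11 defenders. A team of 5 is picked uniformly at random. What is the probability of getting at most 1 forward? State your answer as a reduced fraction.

There are C(29,5) = 118755 ways to choose the 5.
Favorable selections (at most 1 forward): C(18,0)·C(11,5) + C(18,1)·C(11,4) = 462 + 5940 = 6402.
Probability = 6402/118755 = 2134/39585.

2134/39585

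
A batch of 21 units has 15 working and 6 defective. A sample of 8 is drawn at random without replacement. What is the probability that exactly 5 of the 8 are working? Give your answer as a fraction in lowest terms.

Total number of selections: C(21,8) = 203490.
Selections with exactly 5 working: choose 5 of the 15 working and 3 of the 6 defective, C(15,5)·C(6,3) = 3003·20 = 60060.
Probability = 60060/203490 = 286/969.

286/969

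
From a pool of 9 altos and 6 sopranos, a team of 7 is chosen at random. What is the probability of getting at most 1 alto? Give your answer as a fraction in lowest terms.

1/715

There are C(15,7) = 6435 ways to choose the 7.
Favorable selections (at most 1 alto): C(9,1)·C(6,6) = 9.
Probability = 9/6435 = 1/715.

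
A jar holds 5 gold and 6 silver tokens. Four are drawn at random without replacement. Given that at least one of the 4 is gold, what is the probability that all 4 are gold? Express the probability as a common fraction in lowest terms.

1/63

Work in counts. Selections with at least one gold: C(11,4) − C(6,4) = 330 − 15 = 315.
Of those, selections where all 4 are gold: C(5,4) = 5.
Conditional probability = 5/315 = 1/63.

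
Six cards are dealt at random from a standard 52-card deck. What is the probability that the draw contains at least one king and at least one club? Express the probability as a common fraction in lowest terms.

6772177/20358520

There are C(52,6) = 20358520 possible draws.
By inclusion-exclusion on the complements, draws missing all kings or all clubs: C(48,6) + C(39,6) − C(36,6) = 12271512 + 3262623 − 1947792 = 13586343.
So draws with at least one of each: 20358520 − 13586343 = 6772177, probability 6772177/20358520.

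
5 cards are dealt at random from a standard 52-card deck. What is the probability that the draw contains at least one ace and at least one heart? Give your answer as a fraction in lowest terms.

229297/866320

There are C(52,5) = 2598960 possible draws.
By inclusion-exclusion on the complements, draws missing all aces or all hearts: C(48,5) + C(39,5) − C(36,5) = 1712304 + 575757 − 376992 = 1911069.
So draws with at least one of each: 2598960 − 1911069 = 687891, probability 687891/2598960 = 229297/866320.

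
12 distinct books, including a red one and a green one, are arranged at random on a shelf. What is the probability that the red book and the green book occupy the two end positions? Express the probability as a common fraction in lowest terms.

1/66

There are 12! = 479001600 arrangements.
Place the red book and the green book at the ends in 2 ways, arrange the remaining 10 in 10! = 3628800 ways: 2·3628800 = 7257600.
Probability = 7257600/479001600 = 1/66.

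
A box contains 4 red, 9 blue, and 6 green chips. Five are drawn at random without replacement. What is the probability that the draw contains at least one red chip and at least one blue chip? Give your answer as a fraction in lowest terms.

49/68

There are C(19,5) = 11628 possible draws.
By inclusion-exclusion on the complements, draws missing all red or all blue: C(15,5) + C(10,5) − C(6,5) = 3003 + 252 − 6 = 3249.
So draws with at least one of each: 11628 − 3249 = 8379, probability 8379/11628 = 49/68.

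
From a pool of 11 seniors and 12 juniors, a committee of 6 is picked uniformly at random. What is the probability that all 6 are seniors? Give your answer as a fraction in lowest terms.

2/437

There are C(23,6) = 100947 possible selections.
Selections with all seniors: C(11,6) = 462.
Probability = 462/100947 = 2/437.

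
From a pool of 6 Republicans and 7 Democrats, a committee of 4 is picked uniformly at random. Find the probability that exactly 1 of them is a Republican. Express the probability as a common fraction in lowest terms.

42/143

Total number of selections: C(13,4) = 715.
Selections with exactly 1 Republican: choose 1 of the 6 Republicans and 3 of the 7 Democrats, C(6,1)·C(7,3) = 6·35 = 210.
Probability = 210/715 = 42/143.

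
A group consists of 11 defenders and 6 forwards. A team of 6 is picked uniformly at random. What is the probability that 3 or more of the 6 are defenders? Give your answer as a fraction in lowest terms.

Total selections: C(17,6) = 12376.
Favorable selections (3 or more defenders): C(11,3)·C(6,3) + C(11,4)·C(6,2) + C(11,5)·C(6,1) + C(11,6)·C(6,0) = 3300 + 4950 + 2772 + 462 = 11484.
Probability = 11484/12376 = 2871/3094.

2871/3094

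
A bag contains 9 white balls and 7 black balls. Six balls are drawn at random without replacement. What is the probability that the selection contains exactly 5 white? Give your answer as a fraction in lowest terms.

The sample space is all 6-subsets of the 16: C(16,6) = 8008.
Selections with exactly 5 white: choose 5 of the 9 white and 1 of the 7 black, C(9,5)·C(7,1) = 126·7 = 882.
Probability = 882/8008 = 63/572.

63/572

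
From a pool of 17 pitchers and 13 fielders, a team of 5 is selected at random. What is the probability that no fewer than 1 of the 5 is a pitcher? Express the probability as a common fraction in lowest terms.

1207/1218

There are C(30,5) = 142506 ways to choose the 5.
Favorable selections (no fewer than 1 pitcher): C(17,1)·C(13,4) + C(17,2)·C(13,3) + C(17,3)·C(13,2) + C(17,4)·C(13,1) + C(17,5)·C(13,0) = 12155 + 38896 + 53040 + 30940 + 6188 = 141219.
Probability = 141219/142506 = 1207/1218.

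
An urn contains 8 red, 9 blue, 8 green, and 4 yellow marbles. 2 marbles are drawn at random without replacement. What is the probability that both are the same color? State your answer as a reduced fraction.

7/29

There are C(29,2) = 406 ways to draw 2 marbles.
All same color: C(8,2) + C(9,2) + C(8,2) + C(4,2) = 28 + 36 + 28 + 6 = 98.
Probability = 98/406 = 7/29.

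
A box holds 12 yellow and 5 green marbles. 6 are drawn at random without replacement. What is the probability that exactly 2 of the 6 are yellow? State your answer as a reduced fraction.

165/6188

Total number of selections: C(17,6) = 12376.
Selections with exactly 2 yellow: choose 2 of the 12 yellow and 4 of the 5 green, C(12,2)·C(5,4) = 66·5 = 330.
Probability = 330/12376 = 165/6188.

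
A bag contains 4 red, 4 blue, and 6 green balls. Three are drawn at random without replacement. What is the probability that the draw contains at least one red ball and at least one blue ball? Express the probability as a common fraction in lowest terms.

36/91

There are C(14,3) = 364 possible draws.
By inclusion-exclusion on the complements, draws missing all red or all blue: C(10,3) + C(10,3) − C(6,3) = 120 + 120 − 20 = 220.
So draws with at least one of each: 364 − 220 = 144, probability 144/364 = 36/91.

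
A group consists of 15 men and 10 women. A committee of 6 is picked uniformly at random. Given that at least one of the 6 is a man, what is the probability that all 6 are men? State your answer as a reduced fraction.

Work in counts. Selections with at least one man: C(25,6) − C(10,6) = 177100 − 210 = 176890.
Of those, selections where all 6 are men: C(15,6) = 5005.
Conditional probability = 5005/176890 = 143/5054.

143/5054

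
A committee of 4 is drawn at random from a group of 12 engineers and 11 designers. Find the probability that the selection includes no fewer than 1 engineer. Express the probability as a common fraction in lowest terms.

155/161

There are C(23,4) = 8855 ways to choose the 4.
The complement is all 4 are designers: C(11,4) = 330.
Probability = 1 − 330/8855 = 8525/8855 = 155/161.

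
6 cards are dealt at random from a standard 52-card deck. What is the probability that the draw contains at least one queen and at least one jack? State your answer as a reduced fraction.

718637/5089630

There are C(52,6) = 20358520 possible draws.
By inclusion-exclusion on the complements, draws missing all queens or all jacks: C(48,6) + C(48,6) − C(44,6) = 12271512 + 12271512 − 7059052 = 17483972.
So draws with at least one of each: 20358520 − 17483972 = 2874548, probability 2874548/20358520 = 718637/5089630.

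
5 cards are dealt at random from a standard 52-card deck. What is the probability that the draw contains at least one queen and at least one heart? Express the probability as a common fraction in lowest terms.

229297/866320

There are C(52,5) = 2598960 possible draws.
By inclusion-exclusion on the complements, draws missing all queens or all hearts: C(48,5) + C(39,5) − C(36,5) = 1712304 + 575757 − 376992 = 1911069.
So draws with at least one of each: 2598960 − 1911069 = 687891, probability 687891/2598960 = 229297/866320.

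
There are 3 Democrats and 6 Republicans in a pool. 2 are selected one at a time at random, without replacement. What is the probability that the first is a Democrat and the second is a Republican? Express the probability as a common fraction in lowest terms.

Multiply the conditional probabilities at each draw: 3/9 · 6/8 = 18/72 = 1/4.

1/4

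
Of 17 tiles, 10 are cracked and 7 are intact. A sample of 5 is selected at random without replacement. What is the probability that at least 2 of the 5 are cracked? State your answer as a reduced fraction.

831/884

Total selections: C(17,5) = 6188.
Count the complement (fewer than 2 cracked): C(10,0)·C(7,5) + C(10,1)·C(7,4) = 21 + 350 = 371.
Probability = 1 − 371/6188 = 5817/6188 = 831/884.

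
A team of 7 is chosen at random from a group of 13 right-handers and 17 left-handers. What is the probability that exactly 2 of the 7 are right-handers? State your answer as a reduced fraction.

1547/6525

There are C(30,7) = 2035800 ways to choose 7 from 30.
Selections with exactly 2 right-handers: choose 2 of the 13 right-handers and 5 of the 17 left-handers, C(13,2)·C(17,5) = 78·6188 = 482664.
Probability = 482664/2035800 = 1547/6525.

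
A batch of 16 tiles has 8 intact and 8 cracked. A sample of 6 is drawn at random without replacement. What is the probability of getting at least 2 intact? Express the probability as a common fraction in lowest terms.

Total selections: C(16,6) = 8008.
Favorable selections (at least 2 intact): C(8,2)·C(8,4) + C(8,3)·C(8,3) + C(8,4)·C(8,2) + C(8,5)·C(8,1) + C(8,6)·C(8,0) = 1960 + 3136 + 1960 + 448 + 28 = 7532.
Probability = 7532/8008 = 269/286.

269/286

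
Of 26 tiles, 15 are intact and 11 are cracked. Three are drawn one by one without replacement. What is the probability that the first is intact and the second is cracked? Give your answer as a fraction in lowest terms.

33/130

Multiply the conditional probabilities at each draw: 15/26 · 11/25 = 165/650 = 33/130.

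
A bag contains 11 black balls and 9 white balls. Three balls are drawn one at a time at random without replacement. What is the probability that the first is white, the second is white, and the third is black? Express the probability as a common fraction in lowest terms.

Multiply the conditional probabilities at each draw: 9/20 · 8/19 · 11/18 = 792/6840 = 11/95.

11/95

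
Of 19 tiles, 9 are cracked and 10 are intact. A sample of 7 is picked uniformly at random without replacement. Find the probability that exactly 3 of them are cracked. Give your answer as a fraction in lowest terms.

The sample space is all 7-subsets of the 19: C(19,7) = 50388.
Selections with exactly 3 cracked: choose 3 of the 9 cracked and 4 of the 10 intact, C(9,3)·C(10,4) = 84·210 = 17640.
Probability = 17640/50388 = 1470/4199.

1470/4199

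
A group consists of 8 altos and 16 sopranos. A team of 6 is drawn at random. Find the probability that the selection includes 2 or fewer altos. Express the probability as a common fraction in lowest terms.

3354/4807

Total selections: C(24,6) = 134596.
Favorable selections (2 or fewer altos): C(8,0)·C(16,6) + C(8,1)·C(16,5) + C(8,2)·C(16,4) = 8008 + 34944 + 50960 = 93912.
Probability = 93912/134596 = 3354/4807.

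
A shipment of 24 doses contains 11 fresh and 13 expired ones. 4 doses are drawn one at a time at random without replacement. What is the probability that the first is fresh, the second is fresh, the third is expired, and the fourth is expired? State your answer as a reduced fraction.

Multiply the conditional probabilities at each draw: 11/24 · 10/23 · 13/22 · 12/21 = 17160/255024 = 65/966.

65/966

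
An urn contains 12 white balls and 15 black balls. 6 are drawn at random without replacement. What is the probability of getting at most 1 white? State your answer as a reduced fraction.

287/2070

Total selections: C(27,6) = 296010.
Favorable selections (at most 1 white): C(12,0)·C(15,6) + C(12,1)·C(15,5) = 5005 + 36036 = 41041.
Probability = 41041/296010 = 287/2070.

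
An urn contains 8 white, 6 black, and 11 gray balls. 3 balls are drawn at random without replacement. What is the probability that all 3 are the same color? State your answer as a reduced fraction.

241/2300

There are C(25,3) = 2300 ways to draw 3 balls.
All same color: C(8,3) + C(6,3) + C(11,3) = 56 + 20 + 165 = 241.
Probability = 241/2300.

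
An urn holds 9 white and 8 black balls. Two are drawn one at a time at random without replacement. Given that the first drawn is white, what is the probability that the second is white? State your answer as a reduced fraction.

1/2

After removing one white, 16 remain: 8 white and 8 black.
So the probability the next is white is 8/16 = 1/2.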